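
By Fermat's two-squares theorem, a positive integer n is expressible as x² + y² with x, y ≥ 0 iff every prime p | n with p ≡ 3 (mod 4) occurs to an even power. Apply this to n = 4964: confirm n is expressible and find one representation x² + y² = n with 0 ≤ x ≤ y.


Step 1: Factor n = 4964 = 2^2 · 17 · 73.
Step 2: Check the mod-4 condition on each prime factor: 2 = 2 (special); 17 ≡ 1 (mod 4), exponent 1; 73 ≡ 1 (mod 4), exponent 1.
All primes ≡ 3 (mod 4) appear to even exponent (or don't appear), so by the two-squares theorem n IS expressible as a sum of two squares.
Step 3: Build a representation. Group n = k² · m with k = 2 and m = 17 · 73 = 1241 (a product of primes ≡ 1 (mod 4)); a representation of m scales to one of n via (k·x)² + (k·y)² = k²(x² + y²). Each prime p ≡ 1 (mod 4) is itself a sum of two squares; find a² by testing p − a² for a perfect square:
  17: 17 − 1² = 16 = 4² ⇒ 17 = 1² + 4².
  73: 73 − 1² = 72, 73 − 2² = 69, 73 − 3² = 64 = 8² ⇒ 73 = 3² + 8².
  Combine using the Brahmagupta–Fibonacci identity (a² + b²)(c² + d²) = (ac − bd)² + (ad + bc)² = (ac + bd)² + (ad − bc)²:
  17 · 73 = 1241: from (1² + 4²)(3² + 8²), take (1·3 − 4·8, 1·8 + 4·3) = (3 − 32, 8 + 12) = (-29, 20); dropping signs (only squares matter) gives (29, 20); check 29² + 20² = 841 + 400 = 1241 ✓.
  Scale by k = 2: (2·29, 2·20) = (58, 40).
Step 4: Order so x ≤ y and verify: 40² + 58² = 1600 + 3364 = 4964 = n. ✓

n = 4964 = 40² + 58² (one valid representation with x ≤ y).


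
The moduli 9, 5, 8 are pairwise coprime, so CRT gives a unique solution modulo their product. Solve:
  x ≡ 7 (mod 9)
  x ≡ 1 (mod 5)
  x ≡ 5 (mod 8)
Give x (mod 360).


Moduli 9, 5, 8 are pairwise coprime; by CRT there is a unique solution modulo M = 9 · 5 · 8 = 360.
Solve pairwise, accumulating the modulus:
  Start with x ≡ 7 (mod 9).
  Combine with x ≡ 1 (mod 5): since gcd(9, 5) = 1, we get a unique residue mod 45.
    Write x = 7 + 9·t and substitute into x ≡ 1 (mod 5): 9·t ≡ 1 − 7 = -6 (mod 5).
    Reduce coefficients mod 5: 4·t ≡ 4 (mod 5).
    The inverse of 4 mod 5 is 4 (since 4·4 = 16 = 3·5 + 1), so t ≡ 4·4 = 16 ≡ 1 (mod 5).
    Then x = 7 + 9·1 = 16, valid modulo lcm(9, 5) = 45: x ≡ 16 (mod 45).
  Combine with x ≡ 5 (mod 8): since gcd(45, 8) = 1, we get a unique residue mod 360.
    Write x = 16 + 45·t and substitute into x ≡ 5 (mod 8): 45·t ≡ 5 − 16 = -11 (mod 8).
    Reduce coefficients mod 8: 5·t ≡ 5 (mod 8).
    The inverse of 5 mod 8 is 5 (since 5·5 = 25 = 3·8 + 1), so t ≡ 5·5 = 25 ≡ 1 (mod 8).
    Then x = 16 + 45·1 = 61, valid modulo lcm(45, 8) = 360: x ≡ 61 (mod 360).
Verify: 61 mod 9 = 7 ✓, 61 mod 5 = 1 ✓, 61 mod 8 = 5 ✓.

x ≡ 61 (mod 360).


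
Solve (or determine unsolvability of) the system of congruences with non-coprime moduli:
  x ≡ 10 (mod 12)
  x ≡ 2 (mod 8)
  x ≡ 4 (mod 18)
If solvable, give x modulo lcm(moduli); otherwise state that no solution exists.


Moduli 12, 8, 18 are not pairwise coprime, so CRT works modulo lcm(m_i) when all pairwise compatibility conditions hold.
Pairwise compatibility: gcd(m_i, m_j) must divide a_i - a_j for every pair.
Merge one congruence at a time:
  Start: x ≡ 10 (mod 12).
  Combine with x ≡ 2 (mod 8): gcd(12, 8) = 4; 2 - 10 = -8, which IS divisible by 4, so compatible.
    Write x = 10 + 12·t and substitute into x ≡ 2 (mod 8): 12·t ≡ 2 − 10 = -8 (mod 8).
    Divide the congruence (and modulus) by g = 4: 3·t ≡ -2 (mod 2).
    Reduce coefficients mod 2: 1·t ≡ 0 (mod 2).
    So t ≡ 0 (mod 2).
    Then x = 10 + 12·0 = 10, valid modulo lcm(12, 8) = 24: x ≡ 10 (mod 24).
  Combine with x ≡ 4 (mod 18): gcd(24, 18) = 6; 4 - 10 = -6, which IS divisible by 6, so compatible.
    Write x = 10 + 24·t and substitute into x ≡ 4 (mod 18): 24·t ≡ 4 − 10 = -6 (mod 18).
    Divide the congruence (and modulus) by g = 6: 4·t ≡ -1 (mod 3).
    Reduce coefficients mod 3: 1·t ≡ 2 (mod 3).
    So t ≡ 2 (mod 3).
    Then x = 10 + 24·2 = 58, valid modulo lcm(24, 18) = 72: x ≡ 58 (mod 72).
Verify: 58 mod 12 = 10, 58 mod 8 = 2, 58 mod 18 = 4.

x ≡ 58 (mod 72).


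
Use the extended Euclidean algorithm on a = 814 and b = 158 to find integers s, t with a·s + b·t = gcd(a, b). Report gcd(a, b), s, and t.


Euclidean algorithm on (814, 158) — divide until remainder is 0:
  814 = 5 · 158 + 24
  158 = 6 · 24 + 14
  24 = 1 · 14 + 10
  14 = 1 · 10 + 4
  10 = 2 · 4 + 2
  4 = 2 · 2 + 0
gcd(814, 158) = 2.
Track Bezout coefficients alongside the remainders: start with r₀ = 814 = a·1 + b·0 (s = 1, t = 0) and r₁ = 158 = a·0 + b·1 (s = 0, t = 1); each new remainder r_{k+1} = r_{k-1} − q_k·r_k inherits s_{k+1} = s_{k-1} − q_k·s_k, t_{k+1} = t_{k-1} − q_k·t_k, so r_k = a·s_k + b·t_k at every step:
  q = 5: r = 24, s = 1 − 5·0 = 1, t = 0 − 5·1 = -5  (check: 814·1 + 158·(-5) = 24)
  q = 6: r = 14, s = 0 − 6·1 = -6, t = 1 − 6·(-5) = 31  (check: 814·(-6) + 158·31 = 14)
  q = 1: r = 10, s = 1 − 1·(-6) = 7, t = -5 − 1·31 = -36  (check: 814·7 + 158·(-36) = 10)
  q = 1: r = 4, s = -6 − 1·7 = -13, t = 31 − 1·(-36) = 67  (check: 814·(-13) + 158·67 = 4)
  q = 2: r = 2, s = 7 − 2·(-13) = 33, t = -36 − 2·67 = -170  (check: 814·33 + 158·(-170) = 2)
The row with r = 2 (the gcd) gives the Bezout coefficients s = 33, t = -170.
Result: 814 · (33) + 158 · (-170) = 2.

gcd(814, 158) = 2; s = 33, t = -170 (check: 814·33 + 158·(-170) = 2).


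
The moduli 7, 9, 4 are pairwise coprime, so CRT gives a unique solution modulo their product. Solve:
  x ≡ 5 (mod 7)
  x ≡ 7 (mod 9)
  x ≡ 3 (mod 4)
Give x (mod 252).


Moduli 7, 9, 4 are pairwise coprime; by CRT there is a unique solution modulo M = 7 · 9 · 4 = 252.
Solve pairwise, accumulating the modulus:
  Start with x ≡ 5 (mod 7).
  Combine with x ≡ 7 (mod 9): since gcd(7, 9) = 1, we get a unique residue mod 63.
    Write x = 5 + 7·t and substitute into x ≡ 7 (mod 9): 7·t ≡ 7 − 5 = 2 (mod 9).
    The inverse of 7 mod 9 is 4 (since 7·4 = 28 = 3·9 + 1), so t ≡ 4·2 = 8 ≡ 8 (mod 9).
    Then x = 5 + 7·8 = 61, valid modulo lcm(7, 9) = 63: x ≡ 61 (mod 63).
  Combine with x ≡ 3 (mod 4): since gcd(63, 4) = 1, we get a unique residue mod 252.
    Write x = 61 + 63·t and substitute into x ≡ 3 (mod 4): 63·t ≡ 3 − 61 = -58 (mod 4).
    Reduce coefficients mod 4: 3·t ≡ 2 (mod 4).
    The inverse of 3 mod 4 is 3 (since 3·3 = 9 = 2·4 + 1), so t ≡ 3·2 = 6 ≡ 2 (mod 4).
    Then x = 61 + 63·2 = 187, valid modulo lcm(63, 4) = 252: x ≡ 187 (mod 252).
Verify: 187 mod 7 = 5 ✓, 187 mod 9 = 7 ✓, 187 mod 4 = 3 ✓.

x ≡ 187 (mod 252).


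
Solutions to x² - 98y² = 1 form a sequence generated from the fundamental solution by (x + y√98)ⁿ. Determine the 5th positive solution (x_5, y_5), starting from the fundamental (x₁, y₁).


Step 1: Find the fundamental solution (x₁, y₁) of x² - 98y² = 1.
  Expand √98 as a continued fraction. a₀ = ⌊√98⌋ = 9; iterate m_{k+1} = d_k·a_k − m_k, d_{k+1} = (98 − m_{k+1}²)/d_k, a_{k+1} = ⌊(a₀ + m_{k+1})/d_{k+1}⌋ (starting m₀ = 0, d₀ = 1), with convergents p_k = a_k·p_{k-1} + p_{k-2}, q_k = a_k·q_{k-1} + q_{k-2} (p₋₁ = 1, q₋₁ = 0):
  k = 0: a₀ = 9; p₀/q₀ = 9/1; p₀² − 98·q₀² = 81 − 98 = -17.
  k = 1: m = 9, d = 17, a = ⌊(9 + 9)/17⌋ = 1; p/q = (1·9 + 1)/(1·1 + 0) = 10/1; p² − 98·q² = 100 − 98 = 2.
  k = 2: m = 8, d = 2, a = ⌊(9 + 8)/2⌋ = 8; p/q = (8·10 + 9)/(8·1 + 1) = 89/9; p² − 98·q² = 7921 − 7938 = -17.
  k = 3: m = 8, d = 17, a = ⌊(9 + 8)/17⌋ = 1; p/q = (1·89 + 10)/(1·9 + 1) = 99/10; p² − 98·q² = 9801 − 9800 = 1.
  The first convergent with p² − 98·q² = 1 gives the fundamental solution (x₁, y₁) = (99, 10).
Step 2: Apply the recurrence (x_{n+1}, y_{n+1}) = (x₁x_n + 98y₁y_n, x₁y_n + y₁x_n) repeatedly.
  From (x_1, y_1) = (99, 10): x_2 = 99·99 + 98·10·10 = 19601; y_2 = 99·10 + 10·99 = 1980.
  From (x_2, y_2) = (19601, 1980): x_3 = 99·19601 + 98·10·1980 = 3880899; y_3 = 99·1980 + 10·19601 = 392030.
  From (x_3, y_3) = (3880899, 392030): x_4 = 99·3880899 + 98·10·392030 = 768398401; y_4 = 99·392030 + 10·3880899 = 77619960.
  From (x_4, y_4) = (768398401, 77619960): x_5 = 99·768398401 + 98·10·77619960 = 152139002499; y_5 = 99·77619960 + 10·768398401 = 15368360050.
Step 3: Verify x_5² - 98·y_5² = 23146276081390728245001 - 23146276081390728245000 = 1 (should be 1). ✓

(x_1, y_1) = (99, 10); (x_5, y_5) = (152139002499, 15368360050).


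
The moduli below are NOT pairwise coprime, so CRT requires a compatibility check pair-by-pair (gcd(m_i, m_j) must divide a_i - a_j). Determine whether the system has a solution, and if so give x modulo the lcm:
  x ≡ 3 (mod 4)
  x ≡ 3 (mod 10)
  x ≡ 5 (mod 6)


Moduli 4, 10, 6 are not pairwise coprime, so CRT works modulo lcm(m_i) when all pairwise compatibility conditions hold.
Pairwise compatibility: gcd(m_i, m_j) must divide a_i - a_j for every pair.
Merge one congruence at a time:
  Start: x ≡ 3 (mod 4).
  Combine with x ≡ 3 (mod 10): gcd(4, 10) = 2; 3 - 3 = 0, which IS divisible by 2, so compatible.
    Write x = 3 + 4·t and substitute into x ≡ 3 (mod 10): 4·t ≡ 3 − 3 = 0 (mod 10).
    Divide the congruence (and modulus) by g = 2: 2·t ≡ 0 (mod 5).
    The inverse of 2 mod 5 is 3 (since 2·3 = 6 = 1·5 + 1), so t ≡ 3·0 = 0 ≡ 0 (mod 5).
    Then x = 3 + 4·0 = 3, valid modulo lcm(4, 10) = 20: x ≡ 3 (mod 20).
  Combine with x ≡ 5 (mod 6): gcd(20, 6) = 2; 5 - 3 = 2, which IS divisible by 2, so compatible.
    Write x = 3 + 20·t and substitute into x ≡ 5 (mod 6): 20·t ≡ 5 − 3 = 2 (mod 6).
    Divide the congruence (and modulus) by g = 2: 10·t ≡ 1 (mod 3).
    Reduce coefficients mod 3: 1·t ≡ 1 (mod 3).
    So t ≡ 1 (mod 3).
    Then x = 3 + 20·1 = 23, valid modulo lcm(20, 6) = 60: x ≡ 23 (mod 60).
Verify: 23 mod 4 = 3, 23 mod 10 = 3, 23 mod 6 = 5.

x ≡ 23 (mod 60).


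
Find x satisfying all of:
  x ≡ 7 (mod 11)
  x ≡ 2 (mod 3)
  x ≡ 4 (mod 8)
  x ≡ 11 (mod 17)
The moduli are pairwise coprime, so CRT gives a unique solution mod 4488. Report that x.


Product of moduli M = 11 · 3 · 8 · 17 = 4488.
Merge one congruence at a time:
  Start: x ≡ 7 (mod 11).
  Combine with x ≡ 2 (mod 3); new modulus lcm = 33.
    Write x = 7 + 11·t and substitute into x ≡ 2 (mod 3): 11·t ≡ 2 − 7 = -5 (mod 3).
    Reduce coefficients mod 3: 2·t ≡ 1 (mod 3).
    The inverse of 2 mod 3 is 2 (since 2·2 = 4 = 1·3 + 1), so t ≡ 2·1 = 2 ≡ 2 (mod 3).
    Then x = 7 + 11·2 = 29, valid modulo lcm(11, 3) = 33: x ≡ 29 (mod 33).
  Combine with x ≡ 4 (mod 8); new modulus lcm = 264.
    Write x = 29 + 33·t and substitute into x ≡ 4 (mod 8): 33·t ≡ 4 − 29 = -25 (mod 8).
    Reduce coefficients mod 8: 1·t ≡ 7 (mod 8).
    So t ≡ 7 (mod 8).
    Then x = 29 + 33·7 = 260, valid modulo lcm(33, 8) = 264: x ≡ 260 (mod 264).
  Combine with x ≡ 11 (mod 17); new modulus lcm = 4488.
    Write x = 260 + 264·t and substitute into x ≡ 11 (mod 17): 264·t ≡ 11 − 260 = -249 (mod 17).
    Reduce coefficients mod 17: 9·t ≡ 6 (mod 17).
    The inverse of 9 mod 17 is 2 (since 9·2 = 18 = 1·17 + 1), so t ≡ 2·6 = 12 ≡ 12 (mod 17).
    Then x = 260 + 264·12 = 3428, valid modulo lcm(264, 17) = 4488: x ≡ 3428 (mod 4488).
Verify against each original: 3428 mod 11 = 7, 3428 mod 3 = 2, 3428 mod 8 = 4, 3428 mod 17 = 11.

x ≡ 3428 (mod 4488).


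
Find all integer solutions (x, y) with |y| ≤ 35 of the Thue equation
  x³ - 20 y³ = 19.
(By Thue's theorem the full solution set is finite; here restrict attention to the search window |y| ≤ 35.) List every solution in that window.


The equation is x³ - 20y³ = 19. For fixed y, x³ = 20·y³ + 19, so a solution requires the RHS to be a perfect cube.
Strategy: iterate y from -35 to 35, compute RHS = 20·y³ + 19, and check whether it is a (positive or negative) perfect cube.
Check small values of y:
  y = 0: RHS = 19 is not a perfect cube.
  y = 1: RHS = 39 is not a perfect cube.
  y = -1: RHS = -1 = (-1)³ ⇒ x = -1 works.
  y = 2: RHS = 179 is not a perfect cube.
  y = -2: RHS = -141 is not a perfect cube.
  y = 3: RHS = 559 is not a perfect cube.
  y = -3: RHS = -521 is not a perfect cube.
Continuing the search up to |y| = 35 finds no further solutions beyond those listed.
Collected solutions: (-1, -1).

Solutions (with |y| ≤ 35): (-1, -1).


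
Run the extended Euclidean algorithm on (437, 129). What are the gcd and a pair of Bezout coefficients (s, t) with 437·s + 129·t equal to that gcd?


Euclidean algorithm on (437, 129) — divide until remainder is 0:
  437 = 3 · 129 + 50
  129 = 2 · 50 + 29
  50 = 1 · 29 + 21
  29 = 1 · 21 + 8
  21 = 2 · 8 + 5
  8 = 1 · 5 + 3
  5 = 1 · 3 + 2
  3 = 1 · 2 + 1
  2 = 2 · 1 + 0
gcd(437, 129) = 1.
Track Bezout coefficients alongside the remainders: start with r₀ = 437 = a·1 + b·0 (s = 1, t = 0) and r₁ = 129 = a·0 + b·1 (s = 0, t = 1); each new remainder r_{k+1} = r_{k-1} − q_k·r_k inherits s_{k+1} = s_{k-1} − q_k·s_k, t_{k+1} = t_{k-1} − q_k·t_k, so r_k = a·s_k + b·t_k at every step:
  q = 3: r = 50, s = 1 − 3·0 = 1, t = 0 − 3·1 = -3  (check: 437·1 + 129·(-3) = 50)
  q = 2: r = 29, s = 0 − 2·1 = -2, t = 1 − 2·(-3) = 7  (check: 437·(-2) + 129·7 = 29)
  q = 1: r = 21, s = 1 − 1·(-2) = 3, t = -3 − 1·7 = -10  (check: 437·3 + 129·(-10) = 21)
  q = 1: r = 8, s = -2 − 1·3 = -5, t = 7 − 1·(-10) = 17  (check: 437·(-5) + 129·17 = 8)
  q = 2: r = 5, s = 3 − 2·(-5) = 13, t = -10 − 2·17 = -44  (check: 437·13 + 129·(-44) = 5)
  q = 1: r = 3, s = -5 − 1·13 = -18, t = 17 − 1·(-44) = 61  (check: 437·(-18) + 129·61 = 3)
  q = 1: r = 2, s = 13 − 1·(-18) = 31, t = -44 − 1·61 = -105  (check: 437·31 + 129·(-105) = 2)
  q = 1: r = 1, s = -18 − 1·31 = -49, t = 61 − 1·(-105) = 166  (check: 437·(-49) + 129·166 = 1)
The row with r = 1 (the gcd) gives the Bezout coefficients s = -49, t = 166.
Result: 437 · (-49) + 129 · (166) = 1.

gcd(437, 129) = 1; s = -49, t = 166 (check: 437·(-49) + 129·166 = 1).


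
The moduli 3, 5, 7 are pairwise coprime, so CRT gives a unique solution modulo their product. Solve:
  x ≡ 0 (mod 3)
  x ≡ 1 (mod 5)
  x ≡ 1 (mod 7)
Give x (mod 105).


Moduli 3, 5, 7 are pairwise coprime; by CRT there is a unique solution modulo M = 3 · 5 · 7 = 105.
Solve pairwise, accumulating the modulus:
  Start with x ≡ 0 (mod 3).
  Combine with x ≡ 1 (mod 5): since gcd(3, 5) = 1, we get a unique residue mod 15.
    Write x = 0 + 3·t and substitute into x ≡ 1 (mod 5): 3·t ≡ 1 − 0 = 1 (mod 5).
    The inverse of 3 mod 5 is 2 (since 3·2 = 6 = 1·5 + 1), so t ≡ 2·1 = 2 ≡ 2 (mod 5).
    Then x = 0 + 3·2 = 6, valid modulo lcm(3, 5) = 15: x ≡ 6 (mod 15).
  Combine with x ≡ 1 (mod 7): since gcd(15, 7) = 1, we get a unique residue mod 105.
    Write x = 6 + 15·t and substitute into x ≡ 1 (mod 7): 15·t ≡ 1 − 6 = -5 (mod 7).
    Reduce coefficients mod 7: 1·t ≡ 2 (mod 7).
    So t ≡ 2 (mod 7).
    Then x = 6 + 15·2 = 36, valid modulo lcm(15, 7) = 105: x ≡ 36 (mod 105).
Verify: 36 mod 3 = 0 ✓, 36 mod 5 = 1 ✓, 36 mod 7 = 1 ✓.

x ≡ 36 (mod 105).


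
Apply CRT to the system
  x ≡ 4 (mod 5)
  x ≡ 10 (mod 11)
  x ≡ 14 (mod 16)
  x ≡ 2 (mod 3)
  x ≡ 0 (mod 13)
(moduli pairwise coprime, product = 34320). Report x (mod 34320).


Product of moduli M = 5 · 11 · 16 · 3 · 13 = 34320.
Merge one congruence at a time:
  Start: x ≡ 4 (mod 5).
  Combine with x ≡ 10 (mod 11); new modulus lcm = 55.
    Write x = 4 + 5·t and substitute into x ≡ 10 (mod 11): 5·t ≡ 10 − 4 = 6 (mod 11).
    The inverse of 5 mod 11 is 9 (since 5·9 = 45 = 4·11 + 1), so t ≡ 9·6 = 54 ≡ 10 (mod 11).
    Then x = 4 + 5·10 = 54, valid modulo lcm(5, 11) = 55: x ≡ 54 (mod 55).
  Combine with x ≡ 14 (mod 16); new modulus lcm = 880.
    Write x = 54 + 55·t and substitute into x ≡ 14 (mod 16): 55·t ≡ 14 − 54 = -40 (mod 16).
    Reduce coefficients mod 16: 7·t ≡ 8 (mod 16).
    The inverse of 7 mod 16 is 7 (since 7·7 = 49 = 3·16 + 1), so t ≡ 7·8 = 56 ≡ 8 (mod 16).
    Then x = 54 + 55·8 = 494, valid modulo lcm(55, 16) = 880: x ≡ 494 (mod 880).
  Combine with x ≡ 2 (mod 3); new modulus lcm = 2640.
    Write x = 494 + 880·t and substitute into x ≡ 2 (mod 3): 880·t ≡ 2 − 494 = -492 (mod 3).
    Reduce coefficients mod 3: 1·t ≡ 0 (mod 3).
    So t ≡ 0 (mod 3).
    Then x = 494 + 880·0 = 494, valid modulo lcm(880, 3) = 2640: x ≡ 494 (mod 2640).
  Combine with x ≡ 0 (mod 13); new modulus lcm = 34320.
    Write x = 494 + 2640·t and substitute into x ≡ 0 (mod 13): 2640·t ≡ 0 − 494 = -494 (mod 13).
    Reduce coefficients mod 13: 1·t ≡ 0 (mod 13).
    So t ≡ 0 (mod 13).
    Then x = 494 + 2640·0 = 494, valid modulo lcm(2640, 13) = 34320: x ≡ 494 (mod 34320).
Verify against each original: 494 mod 5 = 4, 494 mod 11 = 10, 494 mod 16 = 14, 494 mod 3 = 2, 494 mod 13 = 0.

x ≡ 494 (mod 34320).


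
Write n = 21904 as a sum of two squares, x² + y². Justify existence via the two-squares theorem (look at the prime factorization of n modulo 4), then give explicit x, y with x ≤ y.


Step 1: Factor n = 21904 = 2^4 · 37^2.
Step 2: Check the mod-4 condition on each prime factor: 2 = 2 (special); 37 ≡ 1 (mod 4), exponent 2.
All primes ≡ 3 (mod 4) appear to even exponent (or don't appear), so by the two-squares theorem n IS expressible as a sum of two squares.
Step 3: Build a representation. Group n = k² · m with k = 4 and m = 37 · 37 = 1369 (a product of primes ≡ 1 (mod 4)); a representation of m scales to one of n via (k·x)² + (k·y)² = k²(x² + y²). Each prime p ≡ 1 (mod 4) is itself a sum of two squares; find a² by testing p − a² for a perfect square:
  37: 37 − 1² = 36 = 6² ⇒ 37 = 1² + 6².
  Combine using the Brahmagupta–Fibonacci identity (a² + b²)(c² + d²) = (ac − bd)² + (ad + bc)² = (ac + bd)² + (ad − bc)²:
  37 · 37 = 1369: from (1² + 6²)(1² + 6²), take (1·1 − 6·6, 1·6 + 6·1) = (1 − 36, 6 + 6) = (-35, 12); dropping signs (only squares matter) gives (35, 12); check 35² + 12² = 1225 + 144 = 1369 ✓.
  Scale by k = 4: (4·35, 4·12) = (140, 48).
Step 4: Order so x ≤ y and verify: 48² + 140² = 2304 + 19600 = 21904 = n. ✓

n = 21904 = 48² + 140² (one valid representation with x ≤ y).


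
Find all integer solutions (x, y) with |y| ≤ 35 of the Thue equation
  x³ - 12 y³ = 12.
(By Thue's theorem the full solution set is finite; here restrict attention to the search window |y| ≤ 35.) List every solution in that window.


The equation is x³ - 12y³ = 12. For fixed y, x³ = 12·y³ + 12, so a solution requires the RHS to be a perfect cube.
Strategy: iterate y from -35 to 35, compute RHS = 12·y³ + 12, and check whether it is a (positive or negative) perfect cube.
Check small values of y:
  y = 0: RHS = 12 is not a perfect cube.
  y = 1: RHS = 24 is not a perfect cube.
  y = -1: RHS = 0 = (0)³ ⇒ x = 0 works.
  y = 2: RHS = 108 is not a perfect cube.
  y = -2: RHS = -84 is not a perfect cube.
  y = 3: RHS = 336 is not a perfect cube.
  y = -3: RHS = -312 is not a perfect cube.
Continuing the search up to |y| = 35 finds no further solutions beyond those listed.
Collected solutions: (0, -1).

Solutions (with |y| ≤ 35): (0, -1).


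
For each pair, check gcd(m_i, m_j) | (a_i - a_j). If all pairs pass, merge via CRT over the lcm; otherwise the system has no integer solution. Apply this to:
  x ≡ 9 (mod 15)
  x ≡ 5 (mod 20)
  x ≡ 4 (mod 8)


Moduli 15, 20, 8 are not pairwise coprime, so CRT works modulo lcm(m_i) when all pairwise compatibility conditions hold.
Pairwise compatibility: gcd(m_i, m_j) must divide a_i - a_j for every pair.
Merge one congruence at a time:
  Start: x ≡ 9 (mod 15).
  Combine with x ≡ 5 (mod 20): gcd(15, 20) = 5, and 5 - 9 = -4 is NOT divisible by 5.
    ⇒ system is inconsistent (no integer solution).

No solution (the system is inconsistent).


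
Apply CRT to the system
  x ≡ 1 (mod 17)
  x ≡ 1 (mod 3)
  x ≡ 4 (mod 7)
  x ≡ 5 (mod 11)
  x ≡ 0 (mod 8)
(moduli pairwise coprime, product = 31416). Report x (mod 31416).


Product of moduli M = 17 · 3 · 7 · 11 · 8 = 31416.
Merge one congruence at a time:
  Start: x ≡ 1 (mod 17).
  Combine with x ≡ 1 (mod 3); new modulus lcm = 51.
    Write x = 1 + 17·t and substitute into x ≡ 1 (mod 3): 17·t ≡ 1 − 1 = 0 (mod 3).
    Reduce coefficients mod 3: 2·t ≡ 0 (mod 3).
    The inverse of 2 mod 3 is 2 (since 2·2 = 4 = 1·3 + 1), so t ≡ 2·0 = 0 ≡ 0 (mod 3).
    Then x = 1 + 17·0 = 1, valid modulo lcm(17, 3) = 51: x ≡ 1 (mod 51).
  Combine with x ≡ 4 (mod 7); new modulus lcm = 357.
    Write x = 1 + 51·t and substitute into x ≡ 4 (mod 7): 51·t ≡ 4 − 1 = 3 (mod 7).
    Reduce coefficients mod 7: 2·t ≡ 3 (mod 7).
    The inverse of 2 mod 7 is 4 (since 2·4 = 8 = 1·7 + 1), so t ≡ 4·3 = 12 ≡ 5 (mod 7).
    Then x = 1 + 51·5 = 256, valid modulo lcm(51, 7) = 357: x ≡ 256 (mod 357).
  Combine with x ≡ 5 (mod 11); new modulus lcm = 3927.
    Write x = 256 + 357·t and substitute into x ≡ 5 (mod 11): 357·t ≡ 5 − 256 = -251 (mod 11).
    Reduce coefficients mod 11: 5·t ≡ 2 (mod 11).
    The inverse of 5 mod 11 is 9 (since 5·9 = 45 = 4·11 + 1), so t ≡ 9·2 = 18 ≡ 7 (mod 11).
    Then x = 256 + 357·7 = 2755, valid modulo lcm(357, 11) = 3927: x ≡ 2755 (mod 3927).
  Combine with x ≡ 0 (mod 8); new modulus lcm = 31416.
    Write x = 2755 + 3927·t and substitute into x ≡ 0 (mod 8): 3927·t ≡ 0 − 2755 = -2755 (mod 8).
    Reduce coefficients mod 8: 7·t ≡ 5 (mod 8).
    The inverse of 7 mod 8 is 7 (since 7·7 = 49 = 6·8 + 1), so t ≡ 7·5 = 35 ≡ 3 (mod 8).
    Then x = 2755 + 3927·3 = 14536, valid modulo lcm(3927, 8) = 31416: x ≡ 14536 (mod 31416).
Verify against each original: 14536 mod 17 = 1, 14536 mod 3 = 1, 14536 mod 7 = 4, 14536 mod 11 = 5, 14536 mod 8 = 0.

x ≡ 14536 (mod 31416).


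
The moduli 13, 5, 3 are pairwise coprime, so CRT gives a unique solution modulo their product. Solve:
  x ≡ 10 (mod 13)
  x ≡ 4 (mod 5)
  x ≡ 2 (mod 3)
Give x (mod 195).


Moduli 13, 5, 3 are pairwise coprime; by CRT there is a unique solution modulo M = 13 · 5 · 3 = 195.
Solve pairwise, accumulating the modulus:
  Start with x ≡ 10 (mod 13).
  Combine with x ≡ 4 (mod 5): since gcd(13, 5) = 1, we get a unique residue mod 65.
    Write x = 10 + 13·t and substitute into x ≡ 4 (mod 5): 13·t ≡ 4 − 10 = -6 (mod 5).
    Reduce coefficients mod 5: 3·t ≡ 4 (mod 5).
    The inverse of 3 mod 5 is 2 (since 3·2 = 6 = 1·5 + 1), so t ≡ 2·4 = 8 ≡ 3 (mod 5).
    Then x = 10 + 13·3 = 49, valid modulo lcm(13, 5) = 65: x ≡ 49 (mod 65).
  Combine with x ≡ 2 (mod 3): since gcd(65, 3) = 1, we get a unique residue mod 195.
    Write x = 49 + 65·t and substitute into x ≡ 2 (mod 3): 65·t ≡ 2 − 49 = -47 (mod 3).
    Reduce coefficients mod 3: 2·t ≡ 1 (mod 3).
    The inverse of 2 mod 3 is 2 (since 2·2 = 4 = 1·3 + 1), so t ≡ 2·1 = 2 ≡ 2 (mod 3).
    Then x = 49 + 65·2 = 179, valid modulo lcm(65, 3) = 195: x ≡ 179 (mod 195).
Verify: 179 mod 13 = 10 ✓, 179 mod 5 = 4 ✓, 179 mod 3 = 2 ✓.

x ≡ 179 (mod 195).


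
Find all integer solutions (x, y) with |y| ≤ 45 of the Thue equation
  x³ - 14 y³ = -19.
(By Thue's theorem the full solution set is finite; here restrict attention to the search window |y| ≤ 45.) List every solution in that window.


The equation is x³ - 14y³ = -19. For fixed y, x³ = 14·y³ − 19, so a solution requires the RHS to be a perfect cube.
Strategy: iterate y from -45 to 45, compute RHS = 14·y³ − 19, and check whether it is a (positive or negative) perfect cube.
Check small values of y:
  y = 0: RHS = -19 is not a perfect cube.
  y = 1: RHS = -5 is not a perfect cube.
  y = -1: RHS = -33 is not a perfect cube.
  y = 2: RHS = 93 is not a perfect cube.
  y = -2: RHS = -131 is not a perfect cube.
  y = 3: RHS = 359 is not a perfect cube.
  y = -3: RHS = -397 is not a perfect cube.
Continuing the search up to |y| = 45 finds no solutions either.
No (x, y) in the scanned range satisfies the equation.

No integer solutions with |y| ≤ 45.


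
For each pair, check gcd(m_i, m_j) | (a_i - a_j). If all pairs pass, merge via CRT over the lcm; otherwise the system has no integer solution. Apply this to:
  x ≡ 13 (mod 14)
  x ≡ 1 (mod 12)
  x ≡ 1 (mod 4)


Moduli 14, 12, 4 are not pairwise coprime, so CRT works modulo lcm(m_i) when all pairwise compatibility conditions hold.
Pairwise compatibility: gcd(m_i, m_j) must divide a_i - a_j for every pair.
Merge one congruence at a time:
  Start: x ≡ 13 (mod 14).
  Combine with x ≡ 1 (mod 12): gcd(14, 12) = 2; 1 - 13 = -12, which IS divisible by 2, so compatible.
    Write x = 13 + 14·t and substitute into x ≡ 1 (mod 12): 14·t ≡ 1 − 13 = -12 (mod 12).
    Divide the congruence (and modulus) by g = 2: 7·t ≡ -6 (mod 6).
    Reduce coefficients mod 6: 1·t ≡ 0 (mod 6).
    So t ≡ 0 (mod 6).
    Then x = 13 + 14·0 = 13, valid modulo lcm(14, 12) = 84: x ≡ 13 (mod 84).
  Combine with x ≡ 1 (mod 4): gcd(84, 4) = 4; 1 - 13 = -12, which IS divisible by 4, so compatible.
    Write x = 13 + 84·t and substitute into x ≡ 1 (mod 4): 84·t ≡ 1 − 13 = -12 (mod 4).
    Divide the congruence (and modulus) by g = 4: 21·t ≡ -3 (mod 1).
    Modulo 1 every t works; take t = 0.
    Then x = 13 + 84·0 = 13, valid modulo lcm(84, 4) = 84: x ≡ 13 (mod 84).
Verify: 13 mod 14 = 13, 13 mod 12 = 1, 13 mod 4 = 1.

x ≡ 13 (mod 84).


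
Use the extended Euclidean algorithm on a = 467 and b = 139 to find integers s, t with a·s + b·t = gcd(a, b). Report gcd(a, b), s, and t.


Euclidean algorithm on (467, 139) — divide until remainder is 0:
  467 = 3 · 139 + 50
  139 = 2 · 50 + 39
  50 = 1 · 39 + 11
  39 = 3 · 11 + 6
  11 = 1 · 6 + 5
  6 = 1 · 5 + 1
  5 = 5 · 1 + 0
gcd(467, 139) = 1.
Track Bezout coefficients alongside the remainders: start with r₀ = 467 = a·1 + b·0 (s = 1, t = 0) and r₁ = 139 = a·0 + b·1 (s = 0, t = 1); each new remainder r_{k+1} = r_{k-1} − q_k·r_k inherits s_{k+1} = s_{k-1} − q_k·s_k, t_{k+1} = t_{k-1} − q_k·t_k, so r_k = a·s_k + b·t_k at every step:
  q = 3: r = 50, s = 1 − 3·0 = 1, t = 0 − 3·1 = -3  (check: 467·1 + 139·(-3) = 50)
  q = 2: r = 39, s = 0 − 2·1 = -2, t = 1 − 2·(-3) = 7  (check: 467·(-2) + 139·7 = 39)
  q = 1: r = 11, s = 1 − 1·(-2) = 3, t = -3 − 1·7 = -10  (check: 467·3 + 139·(-10) = 11)
  q = 3: r = 6, s = -2 − 3·3 = -11, t = 7 − 3·(-10) = 37  (check: 467·(-11) + 139·37 = 6)
  q = 1: r = 5, s = 3 − 1·(-11) = 14, t = -10 − 1·37 = -47  (check: 467·14 + 139·(-47) = 5)
  q = 1: r = 1, s = -11 − 1·14 = -25, t = 37 − 1·(-47) = 84  (check: 467·(-25) + 139·84 = 1)
The row with r = 1 (the gcd) gives the Bezout coefficients s = -25, t = 84.
Result: 467 · (-25) + 139 · (84) = 1.

gcd(467, 139) = 1; s = -25, t = 84 (check: 467·(-25) + 139·84 = 1).


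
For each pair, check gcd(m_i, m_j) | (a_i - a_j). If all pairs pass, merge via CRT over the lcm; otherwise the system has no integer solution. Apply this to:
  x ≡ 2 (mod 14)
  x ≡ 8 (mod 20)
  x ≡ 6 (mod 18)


Moduli 14, 20, 18 are not pairwise coprime, so CRT works modulo lcm(m_i) when all pairwise compatibility conditions hold.
Pairwise compatibility: gcd(m_i, m_j) must divide a_i - a_j for every pair.
Merge one congruence at a time:
  Start: x ≡ 2 (mod 14).
  Combine with x ≡ 8 (mod 20): gcd(14, 20) = 2; 8 - 2 = 6, which IS divisible by 2, so compatible.
    Write x = 2 + 14·t and substitute into x ≡ 8 (mod 20): 14·t ≡ 8 − 2 = 6 (mod 20).
    Divide the congruence (and modulus) by g = 2: 7·t ≡ 3 (mod 10).
    The inverse of 7 mod 10 is 3 (since 7·3 = 21 = 2·10 + 1), so t ≡ 3·3 = 9 ≡ 9 (mod 10).
    Then x = 2 + 14·9 = 128, valid modulo lcm(14, 20) = 140: x ≡ 128 (mod 140).
  Combine with x ≡ 6 (mod 18): gcd(140, 18) = 2; 6 - 128 = -122, which IS divisible by 2, so compatible.
    Write x = 128 + 140·t and substitute into x ≡ 6 (mod 18): 140·t ≡ 6 − 128 = -122 (mod 18).
    Divide the congruence (and modulus) by g = 2: 70·t ≡ -61 (mod 9).
    Reduce coefficients mod 9: 7·t ≡ 2 (mod 9).
    The inverse of 7 mod 9 is 4 (since 7·4 = 28 = 3·9 + 1), so t ≡ 4·2 = 8 ≡ 8 (mod 9).
    Then x = 128 + 140·8 = 1248, valid modulo lcm(140, 18) = 1260: x ≡ 1248 (mod 1260).
Verify: 1248 mod 14 = 2, 1248 mod 20 = 8, 1248 mod 18 = 6.

x ≡ 1248 (mod 1260).


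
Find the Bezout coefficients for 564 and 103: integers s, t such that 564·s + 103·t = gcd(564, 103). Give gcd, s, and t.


Euclidean algorithm on (564, 103) — divide until remainder is 0:
  564 = 5 · 103 + 49
  103 = 2 · 49 + 5
  49 = 9 · 5 + 4
  5 = 1 · 4 + 1
  4 = 4 · 1 + 0
gcd(564, 103) = 1.
Track Bezout coefficients alongside the remainders: start with r₀ = 564 = a·1 + b·0 (s = 1, t = 0) and r₁ = 103 = a·0 + b·1 (s = 0, t = 1); each new remainder r_{k+1} = r_{k-1} − q_k·r_k inherits s_{k+1} = s_{k-1} − q_k·s_k, t_{k+1} = t_{k-1} − q_k·t_k, so r_k = a·s_k + b·t_k at every step:
  q = 5: r = 49, s = 1 − 5·0 = 1, t = 0 − 5·1 = -5  (check: 564·1 + 103·(-5) = 49)
  q = 2: r = 5, s = 0 − 2·1 = -2, t = 1 − 2·(-5) = 11  (check: 564·(-2) + 103·11 = 5)
  q = 9: r = 4, s = 1 − 9·(-2) = 19, t = -5 − 9·11 = -104  (check: 564·19 + 103·(-104) = 4)
  q = 1: r = 1, s = -2 − 1·19 = -21, t = 11 − 1·(-104) = 115  (check: 564·(-21) + 103·115 = 1)
The row with r = 1 (the gcd) gives the Bezout coefficients s = -21, t = 115.
Result: 564 · (-21) + 103 · (115) = 1.

gcd(564, 103) = 1; s = -21, t = 115 (check: 564·(-21) + 103·115 = 1).


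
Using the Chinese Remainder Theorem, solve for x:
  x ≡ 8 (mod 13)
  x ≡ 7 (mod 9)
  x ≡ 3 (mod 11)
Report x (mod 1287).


Moduli 13, 9, 11 are pairwise coprime; by CRT there is a unique solution modulo M = 13 · 9 · 11 = 1287.
Solve pairwise, accumulating the modulus:
  Start with x ≡ 8 (mod 13).
  Combine with x ≡ 7 (mod 9): since gcd(13, 9) = 1, we get a unique residue mod 117.
    Write x = 8 + 13·t and substitute into x ≡ 7 (mod 9): 13·t ≡ 7 − 8 = -1 (mod 9).
    Reduce coefficients mod 9: 4·t ≡ 8 (mod 9).
    The inverse of 4 mod 9 is 7 (since 4·7 = 28 = 3·9 + 1), so t ≡ 7·8 = 56 ≡ 2 (mod 9).
    Then x = 8 + 13·2 = 34, valid modulo lcm(13, 9) = 117: x ≡ 34 (mod 117).
  Combine with x ≡ 3 (mod 11): since gcd(117, 11) = 1, we get a unique residue mod 1287.
    Write x = 34 + 117·t and substitute into x ≡ 3 (mod 11): 117·t ≡ 3 − 34 = -31 (mod 11).
    Reduce coefficients mod 11: 7·t ≡ 2 (mod 11).
    The inverse of 7 mod 11 is 8 (since 7·8 = 56 = 5·11 + 1), so t ≡ 8·2 = 16 ≡ 5 (mod 11).
    Then x = 34 + 117·5 = 619, valid modulo lcm(117, 11) = 1287: x ≡ 619 (mod 1287).
Verify: 619 mod 13 = 8 ✓, 619 mod 9 = 7 ✓, 619 mod 11 = 3 ✓.

x ≡ 619 (mod 1287).


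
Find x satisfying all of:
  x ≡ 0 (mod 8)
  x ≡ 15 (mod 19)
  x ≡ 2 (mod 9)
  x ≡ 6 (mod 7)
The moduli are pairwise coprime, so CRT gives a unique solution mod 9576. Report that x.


Product of moduli M = 8 · 19 · 9 · 7 = 9576.
Merge one congruence at a time:
  Start: x ≡ 0 (mod 8).
  Combine with x ≡ 15 (mod 19); new modulus lcm = 152.
    Write x = 0 + 8·t and substitute into x ≡ 15 (mod 19): 8·t ≡ 15 − 0 = 15 (mod 19).
    The inverse of 8 mod 19 is 12 (since 8·12 = 96 = 5·19 + 1), so t ≡ 12·15 = 180 ≡ 9 (mod 19).
    Then x = 0 + 8·9 = 72, valid modulo lcm(8, 19) = 152: x ≡ 72 (mod 152).
  Combine with x ≡ 2 (mod 9); new modulus lcm = 1368.
    Write x = 72 + 152·t and substitute into x ≡ 2 (mod 9): 152·t ≡ 2 − 72 = -70 (mod 9).
    Reduce coefficients mod 9: 8·t ≡ 2 (mod 9).
    The inverse of 8 mod 9 is 8 (since 8·8 = 64 = 7·9 + 1), so t ≡ 8·2 = 16 ≡ 7 (mod 9).
    Then x = 72 + 152·7 = 1136, valid modulo lcm(152, 9) = 1368: x ≡ 1136 (mod 1368).
  Combine with x ≡ 6 (mod 7); new modulus lcm = 9576.
    Write x = 1136 + 1368·t and substitute into x ≡ 6 (mod 7): 1368·t ≡ 6 − 1136 = -1130 (mod 7).
    Reduce coefficients mod 7: 3·t ≡ 4 (mod 7).
    The inverse of 3 mod 7 is 5 (since 3·5 = 15 = 2·7 + 1), so t ≡ 5·4 = 20 ≡ 6 (mod 7).
    Then x = 1136 + 1368·6 = 9344, valid modulo lcm(1368, 7) = 9576: x ≡ 9344 (mod 9576).
Verify against each original: 9344 mod 8 = 0, 9344 mod 19 = 15, 9344 mod 9 = 2, 9344 mod 7 = 6.

x ≡ 9344 (mod 9576).


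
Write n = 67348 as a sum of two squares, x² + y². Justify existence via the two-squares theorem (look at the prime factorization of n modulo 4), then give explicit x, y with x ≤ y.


Step 1: Factor n = 67348 = 2^2 · 113 · 149.
Step 2: Check the mod-4 condition on each prime factor: 2 = 2 (special); 113 ≡ 1 (mod 4), exponent 1; 149 ≡ 1 (mod 4), exponent 1.
All primes ≡ 3 (mod 4) appear to even exponent (or don't appear), so by the two-squares theorem n IS expressible as a sum of two squares.
Step 3: Build a representation. Group n = k² · m with k = 2 and m = 113 · 149 = 16837 (a product of primes ≡ 1 (mod 4)); a representation of m scales to one of n via (k·x)² + (k·y)² = k²(x² + y²). Each prime p ≡ 1 (mod 4) is itself a sum of two squares; find a² by testing p − a² for a perfect square:
  113: 113 − 1² = 112, 113 − 2² = 109, 113 − 3² = 104, 113 − 4² = 97, 113 − 5² = 88, 113 − 6² = 77, 113 − 7² = 64 = 8² ⇒ 113 = 7² + 8².
  149: 149 − 1² = 148, 149 − 2² = 145, 149 − 3² = 140, 149 − 4² = 133, 149 − 5² = 124, 149 − 6² = 113, 149 − 7² = 100 = 10² ⇒ 149 = 7² + 10².
  Combine using the Brahmagupta–Fibonacci identity (a² + b²)(c² + d²) = (ac − bd)² + (ad + bc)² = (ac + bd)² + (ad − bc)²:
  113 · 149 = 16837: from (7² + 8²)(7² + 10²), take (7·7 − 8·10, 7·10 + 8·7) = (49 − 80, 70 + 56) = (-31, 126); dropping signs (only squares matter) gives (31, 126); check 31² + 126² = 961 + 15876 = 16837 ✓.
  Scale by k = 2: (2·31, 2·126) = (62, 252).
Step 4: Order so x ≤ y and verify: 62² + 252² = 3844 + 63504 = 67348 = n. ✓

n = 67348 = 62² + 252² (one valid representation with x ≤ y).


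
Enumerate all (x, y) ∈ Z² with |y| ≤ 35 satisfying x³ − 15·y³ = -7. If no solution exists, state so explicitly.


The equation is x³ - 15y³ = -7. For fixed y, x³ = 15·y³ − 7, so a solution requires the RHS to be a perfect cube.
Strategy: iterate y from -35 to 35, compute RHS = 15·y³ − 7, and check whether it is a (positive or negative) perfect cube.
Check small values of y:
  y = 0: RHS = -7 is not a perfect cube.
  y = 1: RHS = 8 = (2)³ ⇒ x = 2 works.
  y = -1: RHS = -22 is not a perfect cube.
  y = 2: RHS = 113 is not a perfect cube.
  y = -2: RHS = -127 is not a perfect cube.
  y = 3: RHS = 398 is not a perfect cube.
  y = -3: RHS = -412 is not a perfect cube.
Continuing the search up to |y| = 35 finds no further solutions beyond those listed.
Collected solutions: (2, 1).

Solutions (with |y| ≤ 35): (2, 1).


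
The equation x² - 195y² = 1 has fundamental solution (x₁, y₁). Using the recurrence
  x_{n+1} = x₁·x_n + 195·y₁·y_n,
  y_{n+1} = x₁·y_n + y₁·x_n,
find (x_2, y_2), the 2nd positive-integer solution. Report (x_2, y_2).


Step 1: Find the fundamental solution (x₁, y₁) of x² - 195y² = 1.
  Expand √195 as a continued fraction. a₀ = ⌊√195⌋ = 13; iterate m_{k+1} = d_k·a_k − m_k, d_{k+1} = (195 − m_{k+1}²)/d_k, a_{k+1} = ⌊(a₀ + m_{k+1})/d_{k+1}⌋ (starting m₀ = 0, d₀ = 1), with convergents p_k = a_k·p_{k-1} + p_{k-2}, q_k = a_k·q_{k-1} + q_{k-2} (p₋₁ = 1, q₋₁ = 0):
  k = 0: a₀ = 13; p₀/q₀ = 13/1; p₀² − 195·q₀² = 169 − 195 = -26.
  k = 1: m = 13, d = 26, a = ⌊(13 + 13)/26⌋ = 1; p/q = (1·13 + 1)/(1·1 + 0) = 14/1; p² − 195·q² = 196 − 195 = 1.
  The first convergent with p² − 195·q² = 1 gives the fundamental solution (x₁, y₁) = (14, 1).
Step 2: Apply the recurrence (x_{n+1}, y_{n+1}) = (x₁x_n + 195y₁y_n, x₁y_n + y₁x_n) repeatedly.
  From (x_1, y_1) = (14, 1): x_2 = 14·14 + 195·1·1 = 391; y_2 = 14·1 + 1·14 = 28.
Step 3: Verify x_2² - 195·y_2² = 152881 - 152880 = 1 (should be 1). ✓

(x_1, y_1) = (14, 1); (x_2, y_2) = (391, 28).


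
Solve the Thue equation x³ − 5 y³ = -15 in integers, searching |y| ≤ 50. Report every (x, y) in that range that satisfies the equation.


The equation is x³ - 5y³ = -15. For fixed y, x³ = 5·y³ − 15, so a solution requires the RHS to be a perfect cube.
Strategy: iterate y from -50 to 50, compute RHS = 5·y³ − 15, and check whether it is a (positive or negative) perfect cube.
Check small values of y:
  y = 0: RHS = -15 is not a perfect cube.
  y = 1: RHS = -10 is not a perfect cube.
  y = -1: RHS = -20 is not a perfect cube.
  y = 2: RHS = 25 is not a perfect cube.
  y = -2: RHS = -55 is not a perfect cube.
  y = 3: RHS = 120 is not a perfect cube.
  y = -3: RHS = -150 is not a perfect cube.
Continuing the search up to |y| = 50 finds no solutions either.
No (x, y) in the scanned range satisfies the equation.

No integer solutions with |y| ≤ 50.


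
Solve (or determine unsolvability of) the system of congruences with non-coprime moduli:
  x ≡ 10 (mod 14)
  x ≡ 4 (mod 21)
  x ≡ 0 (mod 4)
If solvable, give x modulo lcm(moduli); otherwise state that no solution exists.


Moduli 14, 21, 4 are not pairwise coprime, so CRT works modulo lcm(m_i) when all pairwise compatibility conditions hold.
Pairwise compatibility: gcd(m_i, m_j) must divide a_i - a_j for every pair.
Merge one congruence at a time:
  Start: x ≡ 10 (mod 14).
  Combine with x ≡ 4 (mod 21): gcd(14, 21) = 7, and 4 - 10 = -6 is NOT divisible by 7.
    ⇒ system is inconsistent (no integer solution).

No solution (the system is inconsistent).


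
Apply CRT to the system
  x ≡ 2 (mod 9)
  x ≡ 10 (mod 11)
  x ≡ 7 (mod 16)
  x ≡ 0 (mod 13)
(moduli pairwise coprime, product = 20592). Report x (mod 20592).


Product of moduli M = 9 · 11 · 16 · 13 = 20592.
Merge one congruence at a time:
  Start: x ≡ 2 (mod 9).
  Combine with x ≡ 10 (mod 11); new modulus lcm = 99.
    Write x = 2 + 9·t and substitute into x ≡ 10 (mod 11): 9·t ≡ 10 − 2 = 8 (mod 11).
    The inverse of 9 mod 11 is 5 (since 9·5 = 45 = 4·11 + 1), so t ≡ 5·8 = 40 ≡ 7 (mod 11).
    Then x = 2 + 9·7 = 65, valid modulo lcm(9, 11) = 99: x ≡ 65 (mod 99).
  Combine with x ≡ 7 (mod 16); new modulus lcm = 1584.
    Write x = 65 + 99·t and substitute into x ≡ 7 (mod 16): 99·t ≡ 7 − 65 = -58 (mod 16).
    Reduce coefficients mod 16: 3·t ≡ 6 (mod 16).
    The inverse of 3 mod 16 is 11 (since 3·11 = 33 = 2·16 + 1), so t ≡ 11·6 = 66 ≡ 2 (mod 16).
    Then x = 65 + 99·2 = 263, valid modulo lcm(99, 16) = 1584: x ≡ 263 (mod 1584).
  Combine with x ≡ 0 (mod 13); new modulus lcm = 20592.
    Write x = 263 + 1584·t and substitute into x ≡ 0 (mod 13): 1584·t ≡ 0 − 263 = -263 (mod 13).
    Reduce coefficients mod 13: 11·t ≡ 10 (mod 13).
    The inverse of 11 mod 13 is 6 (since 11·6 = 66 = 5·13 + 1), so t ≡ 6·10 = 60 ≡ 8 (mod 13).
    Then x = 263 + 1584·8 = 12935, valid modulo lcm(1584, 13) = 20592: x ≡ 12935 (mod 20592).
Verify against each original: 12935 mod 9 = 2, 12935 mod 11 = 10, 12935 mod 16 = 7, 12935 mod 13 = 0.

x ≡ 12935 (mod 20592).


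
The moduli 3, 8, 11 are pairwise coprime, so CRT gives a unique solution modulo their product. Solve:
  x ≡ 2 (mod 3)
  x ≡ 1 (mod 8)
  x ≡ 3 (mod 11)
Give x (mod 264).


Moduli 3, 8, 11 are pairwise coprime; by CRT there is a unique solution modulo M = 3 · 8 · 11 = 264.
Solve pairwise, accumulating the modulus:
  Start with x ≡ 2 (mod 3).
  Combine with x ≡ 1 (mod 8): since gcd(3, 8) = 1, we get a unique residue mod 24.
    Write x = 2 + 3·t and substitute into x ≡ 1 (mod 8): 3·t ≡ 1 − 2 = -1 (mod 8).
    Reduce coefficients mod 8: 3·t ≡ 7 (mod 8).
    The inverse of 3 mod 8 is 3 (since 3·3 = 9 = 1·8 + 1), so t ≡ 3·7 = 21 ≡ 5 (mod 8).
    Then x = 2 + 3·5 = 17, valid modulo lcm(3, 8) = 24: x ≡ 17 (mod 24).
  Combine with x ≡ 3 (mod 11): since gcd(24, 11) = 1, we get a unique residue mod 264.
    Write x = 17 + 24·t and substitute into x ≡ 3 (mod 11): 24·t ≡ 3 − 17 = -14 (mod 11).
    Reduce coefficients mod 11: 2·t ≡ 8 (mod 11).
    The inverse of 2 mod 11 is 6 (since 2·6 = 12 = 1·11 + 1), so t ≡ 6·8 = 48 ≡ 4 (mod 11).
    Then x = 17 + 24·4 = 113, valid modulo lcm(24, 11) = 264: x ≡ 113 (mod 264).
Verify: 113 mod 3 = 2 ✓, 113 mod 8 = 1 ✓, 113 mod 11 = 3 ✓.

x ≡ 113 (mod 264).
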